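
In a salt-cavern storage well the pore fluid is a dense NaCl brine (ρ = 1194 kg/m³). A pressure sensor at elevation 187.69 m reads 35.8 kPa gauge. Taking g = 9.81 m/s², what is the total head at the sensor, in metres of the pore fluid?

h ≈ 190.75 m

ψ = P/(ρg) = 35.8×1000 / (1194 × 9.81) = 3.06 m.
h = z + ψ = 187.69 + 3.06 = 190.75 m.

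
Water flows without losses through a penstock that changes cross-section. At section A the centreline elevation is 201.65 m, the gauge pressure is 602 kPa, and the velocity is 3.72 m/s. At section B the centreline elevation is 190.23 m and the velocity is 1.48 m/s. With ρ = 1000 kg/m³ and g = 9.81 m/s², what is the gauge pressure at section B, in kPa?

Pressure head at A: ψ₁ = P₁/(ρg) = 602×1000 / (1000 × 9.81) = 61.37 m.
Velocity heads: v₁²/2g = 3.72²/19.62 = 0.705 m; v₂²/2g = 1.48²/19.62 = 0.112 m.
Total head H = z₁ + ψ₁ + v₁²/2g = 201.65 + 61.37 + 0.705 = 263.72 m.
ψ₂ = H − z₂ − v₂²/2g = 263.72 − 190.23 − 0.112 = 73.38 m.
P₂ = ρgψ₂ = 1000 × 9.81 × 73.38 ≈ 720 kPa.

P₂ ≈ 720 kPa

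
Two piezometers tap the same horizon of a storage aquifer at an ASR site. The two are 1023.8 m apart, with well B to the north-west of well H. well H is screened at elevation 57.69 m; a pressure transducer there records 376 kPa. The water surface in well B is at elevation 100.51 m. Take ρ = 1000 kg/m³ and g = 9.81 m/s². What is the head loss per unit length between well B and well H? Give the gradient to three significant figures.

i ≈ 0.00439 m/m

Pressure head at well H: ψ = P/(ρg) = 376×1000 / (1000 × 9.81) = 38.33 m.
Total head at well H: h = z + ψ = 57.69 + 38.33 = 96.02 m.
Total head at well B: h = 100.51 m (water level in the piezometer is the total head).
Head difference: h(well H) − h(well B) = 96.02 − 100.51 = -4.49 m.
Hydraulic gradient: i = |Δh| / L = 4.49 / 1023.8 = 0.00439.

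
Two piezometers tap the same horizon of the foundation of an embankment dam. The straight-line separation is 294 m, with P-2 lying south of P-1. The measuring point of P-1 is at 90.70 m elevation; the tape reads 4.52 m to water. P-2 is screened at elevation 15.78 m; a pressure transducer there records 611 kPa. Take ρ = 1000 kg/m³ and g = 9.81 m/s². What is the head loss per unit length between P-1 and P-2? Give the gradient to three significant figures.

Total head at P-1: h = 90.70 − 4.52 = 86.18 m.
Pressure head at P-2: ψ = P/(ρg) = 611×1000 / (1000 × 9.81) = 62.28 m.
Total head at P-2: h = z + ψ = 15.78 + 62.28 = 78.06 m.
Head difference: h(P-1) − h(P-2) = 86.18 − 78.06 = 8.12 m.
Hydraulic gradient: i = |Δh| / L = 8.12 / 294 = 0.0276.

i ≈ 0.0276 m/m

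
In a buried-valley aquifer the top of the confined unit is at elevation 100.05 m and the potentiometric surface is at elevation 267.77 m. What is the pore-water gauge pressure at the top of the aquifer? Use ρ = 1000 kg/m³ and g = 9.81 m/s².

P ≈ 1650 kPa

Pressure head at the aquifer top: ψ = h − z = 267.77 − 100.05 = 167.72 m.
P = ρgψ = 1000 × 9.81 × 167.72 = 1645333 Pa ≈ 1650 kPa.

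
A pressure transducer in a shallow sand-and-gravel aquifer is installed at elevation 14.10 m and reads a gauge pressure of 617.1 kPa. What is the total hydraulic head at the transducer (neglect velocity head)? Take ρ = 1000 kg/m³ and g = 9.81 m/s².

ψ = P/(ρg) = 617.1×1000 / (1000 × 9.81) = 62.91 m.
h = z + ψ = 14.10 + 62.91 = 77.01 m.

h ≈ 77.01 m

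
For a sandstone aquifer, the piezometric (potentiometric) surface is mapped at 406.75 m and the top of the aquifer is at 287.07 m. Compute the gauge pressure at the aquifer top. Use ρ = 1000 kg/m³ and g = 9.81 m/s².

Pressure head at the aquifer top: ψ = h − z = 406.75 − 287.07 = 119.68 m.
P = ρgψ = 1000 × 9.81 × 119.68 = 1174061 Pa ≈ 1170 kPa.

P ≈ 1170 kPa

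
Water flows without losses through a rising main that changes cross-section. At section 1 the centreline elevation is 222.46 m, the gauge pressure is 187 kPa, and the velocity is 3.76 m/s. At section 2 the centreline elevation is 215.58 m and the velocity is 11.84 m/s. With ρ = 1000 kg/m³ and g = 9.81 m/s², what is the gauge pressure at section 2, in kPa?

P₂ ≈ 191 kPa

Pressure head at 1: ψ₁ = P₁/(ρg) = 187×1000 / (1000 × 9.81) = 19.06 m.
Velocity heads: v₁²/2g = 3.76²/19.62 = 0.721 m; v₂²/2g = 11.84²/19.62 = 7.145 m.
Total head H = z₁ + ψ₁ + v₁²/2g = 222.46 + 19.06 + 0.721 = 242.24 m.
ψ₂ = H − z₂ − v₂²/2g = 242.24 − 215.58 − 7.145 = 19.51 m.
P₂ = ρgψ₂ = 1000 × 9.81 × 19.51 ≈ 191 kPa.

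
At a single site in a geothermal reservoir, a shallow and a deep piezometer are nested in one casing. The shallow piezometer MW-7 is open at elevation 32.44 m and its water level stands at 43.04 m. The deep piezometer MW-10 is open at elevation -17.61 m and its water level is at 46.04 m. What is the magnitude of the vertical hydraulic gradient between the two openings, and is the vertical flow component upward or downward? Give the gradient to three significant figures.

Total head at MW-7: h = 43.04 m (water level in the standpipe).
Total head at MW-10: h = 46.04 m.
Δh = h(MW-7) − h(MW-10) = 43.04 − 46.04 = -3.00 m.
Vertical separation Δz = 32.44 − (-17.61) = 50.05 m.
|i_v| = |Δh| / Δz = 3.00 / 50.05 = 0.0599.
Head is higher in the deep piezometer, so vertical flow is upward (discharge condition).

|i_v| ≈ 0.0599; vertical flow is upward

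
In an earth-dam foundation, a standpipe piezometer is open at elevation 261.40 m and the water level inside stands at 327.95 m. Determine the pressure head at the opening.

ψ ≈ 66.55 m

Total head h = 327.95 m (the water-surface elevation in the piezometer).
Pressure head ψ = h − z = 327.95 − 261.40 = 66.55 m.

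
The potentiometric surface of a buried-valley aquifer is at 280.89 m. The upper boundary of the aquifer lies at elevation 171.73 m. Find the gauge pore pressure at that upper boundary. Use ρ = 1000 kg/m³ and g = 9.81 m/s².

Pressure head at the aquifer top: ψ = h − z = 280.89 − 171.73 = 109.16 m.
P = ρgψ = 1000 × 9.81 × 109.16 = 1070860 Pa ≈ 1070 kPa.

P ≈ 1070 kPa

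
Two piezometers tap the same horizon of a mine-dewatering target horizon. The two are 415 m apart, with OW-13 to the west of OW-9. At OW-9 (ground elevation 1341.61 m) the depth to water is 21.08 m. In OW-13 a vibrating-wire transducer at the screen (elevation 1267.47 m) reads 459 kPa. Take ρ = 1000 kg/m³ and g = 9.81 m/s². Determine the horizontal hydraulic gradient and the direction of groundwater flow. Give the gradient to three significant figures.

i ≈ 0.0151; groundwater flows toward the west

Total head at OW-9: h = 1341.61 − 21.08 = 1320.53 m.
Pressure head at OW-13: ψ = P/(ρg) = 459×1000 / (1000 × 9.81) = 46.79 m.
Total head at OW-13: h = z + ψ = 1267.47 + 46.79 = 1314.26 m.
Head difference: h(OW-9) − h(OW-13) = 1320.53 − 1314.26 = 6.27 m.
Hydraulic gradient: i = |Δh| / L = 6.27 / 415 = 0.0151.
Flow is from higher to lower head: from OW-9 toward OW-13, i.e. toward the west.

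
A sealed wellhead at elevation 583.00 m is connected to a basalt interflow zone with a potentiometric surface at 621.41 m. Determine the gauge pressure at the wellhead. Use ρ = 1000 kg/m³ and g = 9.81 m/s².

Head above the cap: Δh = 621.41 − 583.00 = 38.41 m.
P = ρgΔh = 1000 × 9.81 × 38.41 = 376802 Pa ≈ 377 kPa.

P ≈ 377 kPa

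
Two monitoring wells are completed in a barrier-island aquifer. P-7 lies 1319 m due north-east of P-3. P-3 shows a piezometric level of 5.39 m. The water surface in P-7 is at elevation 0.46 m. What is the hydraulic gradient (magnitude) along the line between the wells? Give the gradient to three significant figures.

i ≈ 0.00374

Total head at P-3: h = 5.39 m (water level in the piezometer is the total head).
Total head at P-7: h = 0.46 m (water level in the piezometer is the total head).
Head difference: h(P-3) − h(P-7) = 5.39 − 0.46 = 4.93 m.
Hydraulic gradient: i = |Δh| / L = 4.93 / 1319 = 0.00374.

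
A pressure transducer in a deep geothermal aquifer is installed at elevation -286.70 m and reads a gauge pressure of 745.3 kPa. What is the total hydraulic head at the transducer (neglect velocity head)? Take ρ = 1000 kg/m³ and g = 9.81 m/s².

ψ = P/(ρg) = 745.3×1000 / (1000 × 9.81) = 75.97 m.
h = z + ψ = -286.70 + 75.97 = -210.73 m.

h ≈ -210.73 m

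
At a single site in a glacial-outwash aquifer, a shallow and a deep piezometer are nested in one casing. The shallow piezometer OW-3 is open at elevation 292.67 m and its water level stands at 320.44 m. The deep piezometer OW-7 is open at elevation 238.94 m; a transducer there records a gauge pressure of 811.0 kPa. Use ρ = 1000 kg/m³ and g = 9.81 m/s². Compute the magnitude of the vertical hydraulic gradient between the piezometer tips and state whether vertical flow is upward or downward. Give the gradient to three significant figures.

Total head at OW-3: h = 320.44 m (water level in the standpipe).
Pressure head at OW-7: ψ = P/(ρg) = 811.0×1000 / (1000 × 9.81) = 82.67 m.
Total head at OW-7: h = z + ψ = 238.94 + 82.67 = 321.61 m.
Δh = h(OW-3) − h(OW-7) = 320.44 − 321.61 = -1.17 m.
Vertical separation Δz = 292.67 − 238.94 = 53.73 m.
|i_v| = |Δh| / Δz = 1.17 / 53.73 = 0.0218.
Head is higher in the deep piezometer, so vertical flow is upward (discharge condition).

|i_v| ≈ 0.0218; vertical flow is upward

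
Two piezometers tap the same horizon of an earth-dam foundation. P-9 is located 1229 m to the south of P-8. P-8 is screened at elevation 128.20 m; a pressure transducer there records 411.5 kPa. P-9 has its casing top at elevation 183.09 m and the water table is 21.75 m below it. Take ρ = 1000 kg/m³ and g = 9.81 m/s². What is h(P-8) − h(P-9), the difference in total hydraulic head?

Pressure head at P-8: ψ = P/(ρg) = 411.5×1000 / (1000 × 9.81) = 41.95 m.
Total head at P-8: h = z + ψ = 128.20 + 41.95 = 170.15 m.
Total head at P-9: h = 183.09 − 21.75 = 161.34 m.
Head difference: h(P-8) − h(P-9) = 170.15 − 161.34 = 8.81 m.

Δh ≈ 8.81 m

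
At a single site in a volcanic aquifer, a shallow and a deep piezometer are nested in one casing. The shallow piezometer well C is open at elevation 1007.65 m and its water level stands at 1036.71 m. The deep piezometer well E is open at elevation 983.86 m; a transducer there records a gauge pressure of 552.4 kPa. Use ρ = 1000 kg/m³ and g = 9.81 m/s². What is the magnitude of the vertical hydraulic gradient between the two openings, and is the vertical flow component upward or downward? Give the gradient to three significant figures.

|i_v| ≈ 0.145; vertical flow is upward

Total head at well C: h = 1036.71 m (water level in the standpipe).
Pressure head at well E: ψ = P/(ρg) = 552.4×1000 / (1000 × 9.81) = 56.31 m.
Total head at well E: h = z + ψ = 983.86 + 56.31 = 1040.17 m.
Δh = h(well C) − h(well E) = 1036.71 − 1040.17 = -3.46 m.
Vertical separation Δz = 1007.65 − 983.86 = 23.79 m.
|i_v| = |Δh| / Δz = 3.46 / 23.79 = 0.145.
Head is higher in the deep piezometer, so vertical flow is upward (discharge condition).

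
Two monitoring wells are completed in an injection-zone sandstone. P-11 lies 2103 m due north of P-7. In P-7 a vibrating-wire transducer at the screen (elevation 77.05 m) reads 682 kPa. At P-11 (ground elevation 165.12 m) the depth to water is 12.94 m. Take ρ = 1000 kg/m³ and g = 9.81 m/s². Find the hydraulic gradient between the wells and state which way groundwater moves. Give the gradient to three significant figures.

i ≈ 0.00267; groundwater flows toward the south

Pressure head at P-7: ψ = P/(ρg) = 682×1000 / (1000 × 9.81) = 69.52 m.
Total head at P-7: h = z + ψ = 77.05 + 69.52 = 146.57 m.
Total head at P-11: h = 165.12 − 12.94 = 152.18 m.
Head difference: h(P-7) − h(P-11) = 146.57 − 152.18 = -5.61 m.
Hydraulic gradient: i = |Δh| / L = 5.61 / 2103 = 0.00267.
Flow is from higher to lower head: from P-11 toward P-7, i.e. toward the south.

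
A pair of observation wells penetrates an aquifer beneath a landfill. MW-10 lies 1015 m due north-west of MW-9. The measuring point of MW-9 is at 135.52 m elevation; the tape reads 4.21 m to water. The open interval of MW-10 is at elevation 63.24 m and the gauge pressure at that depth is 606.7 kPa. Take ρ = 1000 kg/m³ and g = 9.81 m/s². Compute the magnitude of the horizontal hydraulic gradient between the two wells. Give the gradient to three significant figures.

i ≈ 0.00613

Total head at MW-9: h = 135.52 − 4.21 = 131.31 m.
Pressure head at MW-10: ψ = P/(ρg) = 606.7×1000 / (1000 × 9.81) = 61.85 m.
Total head at MW-10: h = z + ψ = 63.24 + 61.85 = 125.09 m.
Head difference: h(MW-9) − h(MW-10) = 131.31 − 125.09 = 6.22 m.
Hydraulic gradient: i = |Δh| / L = 6.22 / 1015 = 0.00613.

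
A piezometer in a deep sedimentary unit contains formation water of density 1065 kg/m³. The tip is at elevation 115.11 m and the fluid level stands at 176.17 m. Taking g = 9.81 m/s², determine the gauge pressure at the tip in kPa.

P ≈ 638 kPa

Pressure head ψ = h − z = 176.17 − 115.11 = 61.06 m.
P = ρgψ = 1065 × 9.81 × 61.06 = 637934 Pa ≈ 638 kPa.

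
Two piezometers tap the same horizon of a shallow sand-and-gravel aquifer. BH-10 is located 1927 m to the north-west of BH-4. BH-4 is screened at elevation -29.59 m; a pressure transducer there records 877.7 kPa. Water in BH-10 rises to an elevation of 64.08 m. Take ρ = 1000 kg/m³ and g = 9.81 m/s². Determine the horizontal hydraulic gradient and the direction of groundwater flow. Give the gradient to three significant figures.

Pressure head at BH-4: ψ = P/(ρg) = 877.7×1000 / (1000 × 9.81) = 89.47 m.
Total head at BH-4: h = z + ψ = -29.59 + 89.47 = 59.88 m.
Total head at BH-10: h = 64.08 m (water level in the piezometer is the total head).
Head difference: h(BH-4) − h(BH-10) = 59.88 − 64.08 = -4.20 m.
Hydraulic gradient: i = |Δh| / L = 4.20 / 1927 = 0.00218.
Flow is from higher to lower head: from BH-10 toward BH-4, i.e. toward the south-east.

i ≈ 0.00218; groundwater flows toward the south-east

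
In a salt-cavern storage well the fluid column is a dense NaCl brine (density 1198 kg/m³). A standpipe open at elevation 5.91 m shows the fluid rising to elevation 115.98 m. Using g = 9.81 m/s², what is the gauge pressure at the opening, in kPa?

Pressure head ψ = h − z = 115.98 − 5.91 = 110.07 m.
P = ρgψ = 1198 × 9.81 × 110.07 = 1293584 Pa ≈ 1290 kPa.

P ≈ 1290 kPa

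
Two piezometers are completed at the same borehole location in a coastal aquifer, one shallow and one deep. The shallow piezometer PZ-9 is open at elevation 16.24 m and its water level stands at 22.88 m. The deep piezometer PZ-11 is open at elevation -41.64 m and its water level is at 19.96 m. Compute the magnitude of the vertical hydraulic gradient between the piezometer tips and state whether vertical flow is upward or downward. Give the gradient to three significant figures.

Total head at PZ-9: h = 22.88 m (water level in the standpipe).
Total head at PZ-11: h = 19.96 m.
Δh = h(PZ-9) − h(PZ-11) = 22.88 − 19.96 = 2.92 m.
Vertical separation Δz = 16.24 − (-41.64) = 57.88 m.
|i_v| = |Δh| / Δz = 2.92 / 57.88 = 0.0504.
Head is higher in the shallow piezometer, so vertical flow is downward (recharge condition).

|i_v| ≈ 0.0504; vertical flow is downward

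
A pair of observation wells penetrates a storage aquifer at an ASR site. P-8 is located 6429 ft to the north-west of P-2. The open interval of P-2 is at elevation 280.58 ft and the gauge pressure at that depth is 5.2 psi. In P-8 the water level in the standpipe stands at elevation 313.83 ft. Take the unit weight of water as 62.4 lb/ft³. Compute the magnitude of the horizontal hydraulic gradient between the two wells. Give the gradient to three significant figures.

Pressure head at P-2: ψ = 144·P/γ = 144 × 5.2 / 62.4 = 12.00 ft.
Total head at P-2: h = z + ψ = 280.58 + 12.00 = 292.58 ft.
Total head at P-8: h = 313.83 ft (water level in the piezometer is the total head).
Head difference: h(P-2) − h(P-8) = 292.58 − 313.83 = -21.25 ft.
Hydraulic gradient: i = |Δh| / L = 21.25 / 6429 = 0.00331.

i ≈ 0.00331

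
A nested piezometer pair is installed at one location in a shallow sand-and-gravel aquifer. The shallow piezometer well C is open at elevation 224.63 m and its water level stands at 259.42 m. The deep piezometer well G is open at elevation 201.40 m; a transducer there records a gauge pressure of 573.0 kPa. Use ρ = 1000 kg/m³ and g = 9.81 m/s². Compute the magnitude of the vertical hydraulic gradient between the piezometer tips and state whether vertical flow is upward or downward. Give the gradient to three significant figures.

|i_v| ≈ 0.0168; vertical flow is upward

Total head at well C: h = 259.42 m (water level in the standpipe).
Pressure head at well G: ψ = P/(ρg) = 573.0×1000 / (1000 × 9.81) = 58.41 m.
Total head at well G: h = z + ψ = 201.40 + 58.41 = 259.81 m.
Δh = h(well C) − h(well G) = 259.42 − 259.81 = -0.39 m.
Vertical separation Δz = 224.63 − 201.40 = 23.23 m.
|i_v| = |Δh| / Δz = 0.39 / 23.23 = 0.0168.
Head is higher in the deep piezometer, so vertical flow is upward (discharge condition).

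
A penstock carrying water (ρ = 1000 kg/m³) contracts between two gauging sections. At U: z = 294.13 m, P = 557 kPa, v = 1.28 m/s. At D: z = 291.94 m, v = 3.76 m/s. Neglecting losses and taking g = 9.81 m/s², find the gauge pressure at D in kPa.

P₂ ≈ 572 kPa

Pressure head at U: ψ₁ = P₁/(ρg) = 557×1000 / (1000 × 9.81) = 56.78 m.
Velocity heads: v₁²/2g = 1.28²/19.62 = 0.084 m; v₂²/2g = 3.76²/19.62 = 0.721 m.
Total head H = z₁ + ψ₁ + v₁²/2g = 294.13 + 56.78 + 0.084 = 350.99 m.
ψ₂ = H − z₂ − v₂²/2g = 350.99 − 291.94 − 0.721 = 58.33 m.
P₂ = ρgψ₂ = 1000 × 9.81 × 58.33 ≈ 572 kPa.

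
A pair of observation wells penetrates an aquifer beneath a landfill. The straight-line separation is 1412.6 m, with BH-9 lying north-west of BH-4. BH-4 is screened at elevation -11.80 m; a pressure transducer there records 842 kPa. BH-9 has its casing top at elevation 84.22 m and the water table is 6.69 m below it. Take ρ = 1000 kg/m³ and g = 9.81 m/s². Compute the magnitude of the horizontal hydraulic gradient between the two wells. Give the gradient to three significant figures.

Pressure head at BH-4: ψ = P/(ρg) = 842×1000 / (1000 × 9.81) = 85.83 m.
Total head at BH-4: h = z + ψ = -11.80 + 85.83 = 74.03 m.
Total head at BH-9: h = 84.22 − 6.69 = 77.53 m.
Head difference: h(BH-4) − h(BH-9) = 74.03 − 77.53 = -3.50 m.
Hydraulic gradient: i = |Δh| / L = 3.50 / 1412.6 = 0.00248.

i ≈ 0.00248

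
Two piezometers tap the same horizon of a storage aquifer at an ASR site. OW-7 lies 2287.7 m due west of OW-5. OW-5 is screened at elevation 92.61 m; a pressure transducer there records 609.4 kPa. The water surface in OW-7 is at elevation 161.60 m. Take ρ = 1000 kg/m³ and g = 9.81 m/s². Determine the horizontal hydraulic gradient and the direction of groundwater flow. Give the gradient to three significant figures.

Pressure head at OW-5: ψ = P/(ρg) = 609.4×1000 / (1000 × 9.81) = 62.12 m.
Total head at OW-5: h = z + ψ = 92.61 + 62.12 = 154.73 m.
Total head at OW-7: h = 161.60 m (water level in the piezometer is the total head).
Head difference: h(OW-5) − h(OW-7) = 154.73 − 161.60 = -6.87 m.
Hydraulic gradient: i = |Δh| / L = 6.87 / 2287.7 = 0.00300.
Flow is from higher to lower head: from OW-7 toward OW-5, i.e. toward the east.

i ≈ 0.00300; groundwater flows toward the east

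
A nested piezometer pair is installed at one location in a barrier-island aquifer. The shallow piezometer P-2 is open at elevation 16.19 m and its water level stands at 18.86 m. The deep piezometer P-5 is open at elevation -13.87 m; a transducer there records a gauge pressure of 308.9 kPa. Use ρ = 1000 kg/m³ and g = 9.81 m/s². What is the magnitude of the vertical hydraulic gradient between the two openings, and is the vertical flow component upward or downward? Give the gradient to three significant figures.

|i_v| ≈ 0.0413; vertical flow is downward

Total head at P-2: h = 18.86 m (water level in the standpipe).
Pressure head at P-5: ψ = P/(ρg) = 308.9×1000 / (1000 × 9.81) = 31.49 m.
Total head at P-5: h = z + ψ = -13.87 + 31.49 = 17.62 m.
Δh = h(P-2) − h(P-5) = 18.86 − 17.62 = 1.24 m.
Vertical separation Δz = 16.19 − (-13.87) = 30.06 m.
|i_v| = |Δh| / Δz = 1.24 / 30.06 = 0.0413.
Head is higher in the shallow piezometer, so vertical flow is downward (recharge condition).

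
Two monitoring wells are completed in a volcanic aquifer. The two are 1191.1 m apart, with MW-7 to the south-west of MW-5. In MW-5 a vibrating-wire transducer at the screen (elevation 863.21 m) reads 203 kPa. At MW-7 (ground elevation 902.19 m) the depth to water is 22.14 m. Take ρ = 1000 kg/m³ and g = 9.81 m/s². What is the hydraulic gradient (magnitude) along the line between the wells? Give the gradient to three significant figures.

Pressure head at MW-5: ψ = P/(ρg) = 203×1000 / (1000 × 9.81) = 20.69 m.
Total head at MW-5: h = z + ψ = 863.21 + 20.69 = 883.90 m.
Total head at MW-7: h = 902.19 − 22.14 = 880.05 m.
Head difference: h(MW-5) − h(MW-7) = 883.90 − 880.05 = 3.85 m.
Hydraulic gradient: i = |Δh| / L = 3.85 / 1191.1 = 0.00323.

i ≈ 0.00323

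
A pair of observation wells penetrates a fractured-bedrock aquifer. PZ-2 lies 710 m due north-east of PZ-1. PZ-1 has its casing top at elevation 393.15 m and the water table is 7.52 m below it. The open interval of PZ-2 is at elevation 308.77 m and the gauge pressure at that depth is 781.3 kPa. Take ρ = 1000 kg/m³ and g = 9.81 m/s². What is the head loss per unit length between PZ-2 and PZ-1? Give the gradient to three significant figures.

Total head at PZ-1: h = 393.15 − 7.52 = 385.63 m.
Pressure head at PZ-2: ψ = P/(ρg) = 781.3×1000 / (1000 × 9.81) = 79.64 m.
Total head at PZ-2: h = z + ψ = 308.77 + 79.64 = 388.41 m.
Head difference: h(PZ-1) − h(PZ-2) = 385.63 − 388.41 = -2.78 m.
Hydraulic gradient: i = |Δh| / L = 2.78 / 710 = 0.00392.

i ≈ 0.00392 m/m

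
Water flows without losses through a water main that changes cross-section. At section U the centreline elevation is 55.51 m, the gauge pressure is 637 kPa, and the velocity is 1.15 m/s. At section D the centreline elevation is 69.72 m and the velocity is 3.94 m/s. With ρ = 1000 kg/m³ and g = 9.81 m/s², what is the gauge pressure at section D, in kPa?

Pressure head at U: ψ₁ = P₁/(ρg) = 637×1000 / (1000 × 9.81) = 64.93 m.
Velocity heads: v₁²/2g = 1.15²/19.62 = 0.067 m; v₂²/2g = 3.94²/19.62 = 0.791 m.
Total head H = z₁ + ψ₁ + v₁²/2g = 55.51 + 64.93 + 0.067 = 120.51 m.
ψ₂ = H − z₂ − v₂²/2g = 120.51 − 69.72 − 0.791 = 50.00 m.
P₂ = ρgψ₂ = 1000 × 9.81 × 50.00 ≈ 490 kPa.

P₂ ≈ 490 kPa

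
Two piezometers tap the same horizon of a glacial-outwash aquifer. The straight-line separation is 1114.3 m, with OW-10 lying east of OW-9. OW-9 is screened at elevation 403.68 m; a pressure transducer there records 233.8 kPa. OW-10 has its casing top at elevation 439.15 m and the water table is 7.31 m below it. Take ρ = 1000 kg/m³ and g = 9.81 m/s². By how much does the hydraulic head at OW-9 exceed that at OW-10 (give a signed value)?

Δh ≈ -4.33 m

Pressure head at OW-9: ψ = P/(ρg) = 233.8×1000 / (1000 × 9.81) = 23.83 m.
Total head at OW-9: h = z + ψ = 403.68 + 23.83 = 427.51 m.
Total head at OW-10: h = 439.15 − 7.31 = 431.84 m.
Head difference: h(OW-9) − h(OW-10) = 427.51 − 431.84 = -4.33 m.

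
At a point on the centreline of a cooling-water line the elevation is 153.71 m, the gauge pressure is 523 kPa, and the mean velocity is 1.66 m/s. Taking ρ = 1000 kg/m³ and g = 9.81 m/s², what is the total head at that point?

Pressure head ψ = P/(ρg) = 523×1000 / (1000 × 9.81) = 53.31 m.
Velocity head = v²/(2g) = 1.66² / (2 × 9.81) = 0.140 m.
h = z + ψ + v²/(2g) = 153.71 + 53.31 + 0.140 = 207.16 m.

h ≈ 207.16 m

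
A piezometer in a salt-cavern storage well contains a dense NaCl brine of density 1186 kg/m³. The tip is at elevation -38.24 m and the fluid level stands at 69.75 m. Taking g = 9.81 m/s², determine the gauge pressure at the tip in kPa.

P ≈ 1260 kPa

Pressure head ψ = h − z = 69.75 − (-38.24) = 107.99 m.
P = ρgψ = 1186 × 9.81 × 107.99 = 1256427 Pa ≈ 1260 kPa.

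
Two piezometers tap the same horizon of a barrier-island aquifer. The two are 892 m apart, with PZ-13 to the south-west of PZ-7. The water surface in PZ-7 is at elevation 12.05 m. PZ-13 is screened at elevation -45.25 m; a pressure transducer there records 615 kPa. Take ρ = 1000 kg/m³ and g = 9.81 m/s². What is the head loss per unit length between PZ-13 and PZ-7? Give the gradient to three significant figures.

Total head at PZ-7: h = 12.05 m (water level in the piezometer is the total head).
Pressure head at PZ-13: ψ = P/(ρg) = 615×1000 / (1000 × 9.81) = 62.69 m.
Total head at PZ-13: h = z + ψ = -45.25 + 62.69 = 17.44 m.
Head difference: h(PZ-7) − h(PZ-13) = 12.05 − 17.44 = -5.39 m.
Hydraulic gradient: i = |Δh| / L = 5.39 / 892 = 0.00604.

i ≈ 0.00604 m/m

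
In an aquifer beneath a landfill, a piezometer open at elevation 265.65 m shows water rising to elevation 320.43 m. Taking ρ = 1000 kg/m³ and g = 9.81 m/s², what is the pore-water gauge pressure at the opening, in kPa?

P ≈ 537 kPa

Pressure head ψ = h − z = 320.43 − 265.65 = 54.78 m.
P = ρgψ = 1000 × 9.81 × 54.78 = 537392 Pa ≈ 537 kPa.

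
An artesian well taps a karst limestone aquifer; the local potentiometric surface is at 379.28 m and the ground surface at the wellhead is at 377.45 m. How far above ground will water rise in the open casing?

Water rises to the potentiometric surface, so the rise above ground = 379.28 − 377.45 = 1.83 m.

≈ 1.83 m above ground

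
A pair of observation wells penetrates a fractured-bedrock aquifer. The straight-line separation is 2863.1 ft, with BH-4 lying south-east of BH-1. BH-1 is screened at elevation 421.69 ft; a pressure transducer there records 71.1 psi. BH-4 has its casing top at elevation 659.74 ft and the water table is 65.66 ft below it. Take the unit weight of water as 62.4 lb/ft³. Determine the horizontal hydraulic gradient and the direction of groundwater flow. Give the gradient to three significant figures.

Pressure head at BH-1: ψ = 144·P/γ = 144 × 71.1 / 62.4 = 164.08 ft.
Total head at BH-1: h = z + ψ = 421.69 + 164.08 = 585.77 ft.
Total head at BH-4: h = 659.74 − 65.66 = 594.08 ft.
Head difference: h(BH-1) − h(BH-4) = 585.77 − 594.08 = -8.31 ft.
Hydraulic gradient: i = |Δh| / L = 8.31 / 2863.1 = 0.00290.
Flow is from higher to lower head: from BH-4 toward BH-1, i.e. toward the north-west.

i ≈ 0.00290; groundwater flows toward the north-west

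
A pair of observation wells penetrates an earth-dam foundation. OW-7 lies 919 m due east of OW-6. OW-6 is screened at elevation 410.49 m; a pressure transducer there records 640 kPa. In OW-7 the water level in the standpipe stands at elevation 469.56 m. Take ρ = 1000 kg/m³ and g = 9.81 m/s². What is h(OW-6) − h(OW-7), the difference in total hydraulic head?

Δh ≈ 6.17 m

Pressure head at OW-6: ψ = P/(ρg) = 640×1000 / (1000 × 9.81) = 65.24 m.
Total head at OW-6: h = z + ψ = 410.49 + 65.24 = 475.73 m.
Total head at OW-7: h = 469.56 m (water level in the piezometer is the total head).
Head difference: h(OW-6) − h(OW-7) = 475.73 − 469.56 = 6.17 m.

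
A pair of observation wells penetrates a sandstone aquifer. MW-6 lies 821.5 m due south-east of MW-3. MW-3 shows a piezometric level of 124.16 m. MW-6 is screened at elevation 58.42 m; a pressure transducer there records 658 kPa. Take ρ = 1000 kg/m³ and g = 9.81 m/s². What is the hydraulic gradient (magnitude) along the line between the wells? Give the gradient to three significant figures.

i ≈ 0.00162

Total head at MW-3: h = 124.16 m (water level in the piezometer is the total head).
Pressure head at MW-6: ψ = P/(ρg) = 658×1000 / (1000 × 9.81) = 67.07 m.
Total head at MW-6: h = z + ψ = 58.42 + 67.07 = 125.49 m.
Head difference: h(MW-3) − h(MW-6) = 124.16 − 125.49 = -1.33 m.
Hydraulic gradient: i = |Δh| / L = 1.33 / 821.5 = 0.00162.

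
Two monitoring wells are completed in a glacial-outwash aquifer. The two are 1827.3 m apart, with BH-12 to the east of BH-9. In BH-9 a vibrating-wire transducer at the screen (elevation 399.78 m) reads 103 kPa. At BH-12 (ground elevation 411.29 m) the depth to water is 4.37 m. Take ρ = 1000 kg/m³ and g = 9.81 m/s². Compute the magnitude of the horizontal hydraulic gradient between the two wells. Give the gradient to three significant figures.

Pressure head at BH-9: ψ = P/(ρg) = 103×1000 / (1000 × 9.81) = 10.50 m.
Total head at BH-9: h = z + ψ = 399.78 + 10.50 = 410.28 m.
Total head at BH-12: h = 411.29 − 4.37 = 406.92 m.
Head difference: h(BH-9) − h(BH-12) = 410.28 − 406.92 = 3.36 m.
Hydraulic gradient: i = |Δh| / L = 3.36 / 1827.3 = 0.00184.

i ≈ 0.00184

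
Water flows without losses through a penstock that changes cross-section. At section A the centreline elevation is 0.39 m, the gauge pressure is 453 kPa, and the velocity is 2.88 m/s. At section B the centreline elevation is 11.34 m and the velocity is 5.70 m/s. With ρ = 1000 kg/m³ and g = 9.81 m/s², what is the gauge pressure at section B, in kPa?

Pressure head at A: ψ₁ = P₁/(ρg) = 453×1000 / (1000 × 9.81) = 46.18 m.
Velocity heads: v₁²/2g = 2.88²/19.62 = 0.423 m; v₂²/2g = 5.70²/19.62 = 1.656 m.
Total head H = z₁ + ψ₁ + v₁²/2g = 0.39 + 46.18 + 0.423 = 46.99 m.
ψ₂ = H − z₂ − v₂²/2g = 46.99 − 11.34 − 1.656 = 33.99 m.
P₂ = ρgψ₂ = 1000 × 9.81 × 33.99 ≈ 333 kPa.

P₂ ≈ 333 kPa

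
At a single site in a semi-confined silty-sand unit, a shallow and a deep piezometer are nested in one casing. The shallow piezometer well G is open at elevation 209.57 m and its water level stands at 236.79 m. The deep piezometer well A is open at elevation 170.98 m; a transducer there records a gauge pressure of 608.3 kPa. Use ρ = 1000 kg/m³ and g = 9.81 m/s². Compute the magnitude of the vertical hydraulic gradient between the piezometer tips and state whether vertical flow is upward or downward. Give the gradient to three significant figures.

Total head at well G: h = 236.79 m (water level in the standpipe).
Pressure head at well A: ψ = P/(ρg) = 608.3×1000 / (1000 × 9.81) = 62.01 m.
Total head at well A: h = z + ψ = 170.98 + 62.01 = 232.99 m.
Δh = h(well G) − h(well A) = 236.79 − 232.99 = 3.80 m.
Vertical separation Δz = 209.57 − 170.98 = 38.59 m.
|i_v| = |Δh| / Δz = 3.80 / 38.59 = 0.0985.
Head is higher in the shallow piezometer, so vertical flow is downward (recharge condition).

|i_v| ≈ 0.0985; vertical flow is downward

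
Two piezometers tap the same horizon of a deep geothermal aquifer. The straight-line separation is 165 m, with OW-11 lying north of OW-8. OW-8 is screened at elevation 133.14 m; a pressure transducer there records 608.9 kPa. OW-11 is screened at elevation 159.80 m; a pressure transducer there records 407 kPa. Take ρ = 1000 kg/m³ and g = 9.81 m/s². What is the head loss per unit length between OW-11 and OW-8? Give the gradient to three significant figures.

i ≈ 0.0368 m/m

Pressure head at OW-8: ψ = P/(ρg) = 608.9×1000 / (1000 × 9.81) = 62.07 m.
Total head at OW-8: h = z + ψ = 133.14 + 62.07 = 195.21 m.
Pressure head at OW-11: ψ = P/(ρg) = 407×1000 / (1000 × 9.81) = 41.49 m.
Total head at OW-11: h = z + ψ = 159.80 + 41.49 = 201.29 m.
Head difference: h(OW-8) − h(OW-11) = 195.21 − 201.29 = -6.08 m.
Hydraulic gradient: i = |Δh| / L = 6.08 / 165 = 0.0368.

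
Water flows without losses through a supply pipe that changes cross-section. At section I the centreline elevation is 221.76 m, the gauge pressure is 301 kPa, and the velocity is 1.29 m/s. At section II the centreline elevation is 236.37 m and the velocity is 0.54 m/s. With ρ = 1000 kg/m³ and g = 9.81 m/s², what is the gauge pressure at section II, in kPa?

P₂ ≈ 158 kPa

Pressure head at I: ψ₁ = P₁/(ρg) = 301×1000 / (1000 × 9.81) = 30.68 m.
Velocity heads: v₁²/2g = 1.29²/19.62 = 0.085 m; v₂²/2g = 0.54²/19.62 = 0.015 m.
Total head H = z₁ + ψ₁ + v₁²/2g = 221.76 + 30.68 + 0.085 = 252.53 m.
ψ₂ = H − z₂ − v₂²/2g = 252.53 − 236.37 − 0.015 = 16.14 m.
P₂ = ρgψ₂ = 1000 × 9.81 × 16.14 ≈ 158 kPa.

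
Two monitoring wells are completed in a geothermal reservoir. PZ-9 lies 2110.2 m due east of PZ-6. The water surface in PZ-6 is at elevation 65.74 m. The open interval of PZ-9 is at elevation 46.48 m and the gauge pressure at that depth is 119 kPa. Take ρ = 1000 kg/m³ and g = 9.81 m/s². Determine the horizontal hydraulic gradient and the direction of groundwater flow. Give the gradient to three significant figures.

Total head at PZ-6: h = 65.74 m (water level in the piezometer is the total head).
Pressure head at PZ-9: ψ = P/(ρg) = 119×1000 / (1000 × 9.81) = 12.13 m.
Total head at PZ-9: h = z + ψ = 46.48 + 12.13 = 58.61 m.
Head difference: h(PZ-6) − h(PZ-9) = 65.74 − 58.61 = 7.13 m.
Hydraulic gradient: i = |Δh| / L = 7.13 / 2110.2 = 0.00338.
Flow is from higher to lower head: from PZ-6 toward PZ-9, i.e. toward the east.

i ≈ 0.00338; groundwater flows toward the east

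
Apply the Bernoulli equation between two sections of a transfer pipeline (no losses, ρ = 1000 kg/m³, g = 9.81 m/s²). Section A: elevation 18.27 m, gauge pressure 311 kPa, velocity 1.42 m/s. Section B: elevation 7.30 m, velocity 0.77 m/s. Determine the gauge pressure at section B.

P₂ ≈ 419 kPa

Pressure head at A: ψ₁ = P₁/(ρg) = 311×1000 / (1000 × 9.81) = 31.70 m.
Velocity heads: v₁²/2g = 1.42²/19.62 = 0.103 m; v₂²/2g = 0.77²/19.62 = 0.030 m.
Total head H = z₁ + ψ₁ + v₁²/2g = 18.27 + 31.70 + 0.103 = 50.07 m.
ψ₂ = H − z₂ − v₂²/2g = 50.07 − 7.30 − 0.030 = 42.74 m.
P₂ = ρgψ₂ = 1000 × 9.81 × 42.74 ≈ 419 kPa.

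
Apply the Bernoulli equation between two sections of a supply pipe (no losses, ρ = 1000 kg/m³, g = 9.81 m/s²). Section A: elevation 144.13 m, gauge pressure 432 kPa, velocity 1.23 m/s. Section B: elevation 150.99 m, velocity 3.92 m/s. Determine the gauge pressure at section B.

P₂ ≈ 358 kPa

Pressure head at A: ψ₁ = P₁/(ρg) = 432×1000 / (1000 × 9.81) = 44.04 m.
Velocity heads: v₁²/2g = 1.23²/19.62 = 0.077 m; v₂²/2g = 3.92²/19.62 = 0.783 m.
Total head H = z₁ + ψ₁ + v₁²/2g = 144.13 + 44.04 + 0.077 = 188.25 m.
ψ₂ = H − z₂ − v₂²/2g = 188.25 − 150.99 − 0.783 = 36.48 m.
P₂ = ρgψ₂ = 1000 × 9.81 × 36.48 ≈ 358 kPa.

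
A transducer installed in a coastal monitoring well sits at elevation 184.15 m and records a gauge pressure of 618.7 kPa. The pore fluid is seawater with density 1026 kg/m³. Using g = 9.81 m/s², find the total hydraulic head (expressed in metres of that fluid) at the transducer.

ψ = P/(ρg) = 618.7×1000 / (1026 × 9.81) = 61.47 m.
h = z + ψ = 184.15 + 61.47 = 245.62 m.

h ≈ 245.62 m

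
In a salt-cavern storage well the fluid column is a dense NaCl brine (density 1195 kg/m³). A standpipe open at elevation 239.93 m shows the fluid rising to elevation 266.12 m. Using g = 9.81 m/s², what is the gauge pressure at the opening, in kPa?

P ≈ 307 kPa

Pressure head ψ = h − z = 266.12 − 239.93 = 26.19 m.
P = ρgψ = 1195 × 9.81 × 26.19 = 307024 Pa ≈ 307 kPa.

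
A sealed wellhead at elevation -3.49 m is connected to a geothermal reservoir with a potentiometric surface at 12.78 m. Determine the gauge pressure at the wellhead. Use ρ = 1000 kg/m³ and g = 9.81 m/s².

Head above the cap: Δh = 12.78 − (-3.49) = 16.27 m.
P = ρgΔh = 1000 × 9.81 × 16.27 = 159609 Pa ≈ 160 kPa.

P ≈ 160 kPa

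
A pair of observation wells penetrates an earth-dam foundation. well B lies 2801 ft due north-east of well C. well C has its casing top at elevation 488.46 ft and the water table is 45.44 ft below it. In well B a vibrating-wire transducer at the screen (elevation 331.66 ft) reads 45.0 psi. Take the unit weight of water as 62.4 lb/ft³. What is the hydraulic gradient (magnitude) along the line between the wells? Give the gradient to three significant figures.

i ≈ 0.00268

Total head at well C: h = 488.46 − 45.44 = 443.02 ft.
Pressure head at well B: ψ = 144·P/γ = 144 × 45.0 / 62.4 = 103.85 ft.
Total head at well B: h = z + ψ = 331.66 + 103.85 = 435.51 ft.
Head difference: h(well C) − h(well B) = 443.02 − 435.51 = 7.51 ft.
Hydraulic gradient: i = |Δh| / L = 7.51 / 2801 = 0.00268.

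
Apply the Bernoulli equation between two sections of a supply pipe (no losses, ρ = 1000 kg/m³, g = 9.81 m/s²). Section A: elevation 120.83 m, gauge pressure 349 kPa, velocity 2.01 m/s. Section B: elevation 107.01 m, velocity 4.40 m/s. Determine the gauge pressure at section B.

Pressure head at A: ψ₁ = P₁/(ρg) = 349×1000 / (1000 × 9.81) = 35.58 m.
Velocity heads: v₁²/2g = 2.01²/19.62 = 0.206 m; v₂²/2g = 4.40²/19.62 = 0.987 m.
Total head H = z₁ + ψ₁ + v₁²/2g = 120.83 + 35.58 + 0.206 = 156.62 m.
ψ₂ = H − z₂ − v₂²/2g = 156.62 − 107.01 − 0.987 = 48.62 m.
P₂ = ρgψ₂ = 1000 × 9.81 × 48.62 ≈ 477 kPa.

P₂ ≈ 477 kPa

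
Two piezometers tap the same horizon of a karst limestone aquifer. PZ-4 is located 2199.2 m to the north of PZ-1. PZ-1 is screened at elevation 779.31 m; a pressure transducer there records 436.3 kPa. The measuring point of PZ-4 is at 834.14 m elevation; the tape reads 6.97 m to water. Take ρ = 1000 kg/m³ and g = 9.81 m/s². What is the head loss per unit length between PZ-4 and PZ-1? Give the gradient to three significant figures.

i ≈ 0.00154 m/m

Pressure head at PZ-1: ψ = P/(ρg) = 436.3×1000 / (1000 × 9.81) = 44.48 m.
Total head at PZ-1: h = z + ψ = 779.31 + 44.48 = 823.79 m.
Total head at PZ-4: h = 834.14 − 6.97 = 827.17 m.
Head difference: h(PZ-1) − h(PZ-4) = 823.79 − 827.17 = -3.38 m.
Hydraulic gradient: i = |Δh| / L = 3.38 / 2199.2 = 0.00154.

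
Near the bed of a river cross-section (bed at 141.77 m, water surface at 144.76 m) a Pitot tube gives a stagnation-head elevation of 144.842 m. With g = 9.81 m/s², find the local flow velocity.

v ≈ 1.27 m/s

Near the bed, under hydrostatic conditions, the piezometric head (z + ψ) equals the free-surface elevation, 144.76 m.
Velocity head = total − piezometric = 144.842 − 144.76 = 0.082 m.
v = √(2g·h_v) = √(2 × 9.81 × 0.082) = 1.27 m/s.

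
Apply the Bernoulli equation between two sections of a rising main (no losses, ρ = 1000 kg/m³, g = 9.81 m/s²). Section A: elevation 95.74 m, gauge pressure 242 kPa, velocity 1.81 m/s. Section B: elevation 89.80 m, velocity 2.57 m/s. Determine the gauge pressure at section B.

P₂ ≈ 299 kPa

Pressure head at A: ψ₁ = P₁/(ρg) = 242×1000 / (1000 × 9.81) = 24.67 m.
Velocity heads: v₁²/2g = 1.81²/19.62 = 0.167 m; v₂²/2g = 2.57²/19.62 = 0.337 m.
Total head H = z₁ + ψ₁ + v₁²/2g = 95.74 + 24.67 + 0.167 = 120.58 m.
ψ₂ = H − z₂ − v₂²/2g = 120.58 − 89.80 − 0.337 = 30.44 m.
P₂ = ρgψ₂ = 1000 × 9.81 × 30.44 ≈ 299 kPa.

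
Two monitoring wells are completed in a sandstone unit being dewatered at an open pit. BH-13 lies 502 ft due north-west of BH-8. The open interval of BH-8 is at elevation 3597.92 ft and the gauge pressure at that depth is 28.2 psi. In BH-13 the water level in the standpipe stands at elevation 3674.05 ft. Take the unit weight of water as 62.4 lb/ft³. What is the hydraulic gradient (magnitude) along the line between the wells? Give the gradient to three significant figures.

Pressure head at BH-8: ψ = 144·P/γ = 144 × 28.2 / 62.4 = 65.08 ft.
Total head at BH-8: h = z + ψ = 3597.92 + 65.08 = 3663.00 ft.
Total head at BH-13: h = 3674.05 ft (water level in the piezometer is the total head).
Head difference: h(BH-8) − h(BH-13) = 3663.00 − 3674.05 = -11.05 ft.
Hydraulic gradient: i = |Δh| / L = 11.05 / 502 = 0.0220.

i ≈ 0.0220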